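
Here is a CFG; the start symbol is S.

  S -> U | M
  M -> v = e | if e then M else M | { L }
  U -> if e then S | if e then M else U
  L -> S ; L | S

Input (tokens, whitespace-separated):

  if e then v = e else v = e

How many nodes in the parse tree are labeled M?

[S [M if e then [M v = e] else [M v = e]]]

3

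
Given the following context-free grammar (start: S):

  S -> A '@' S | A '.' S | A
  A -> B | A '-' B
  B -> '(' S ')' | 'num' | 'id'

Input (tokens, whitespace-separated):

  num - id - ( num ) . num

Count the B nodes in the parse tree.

5

[S [A [A [A [B num]] - [B id]] - [B ( [S [A [B num]]] )]] . [S [A [B num]]]]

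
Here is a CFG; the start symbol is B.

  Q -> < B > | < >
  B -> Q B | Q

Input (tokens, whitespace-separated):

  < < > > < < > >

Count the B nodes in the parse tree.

[B [Q < [B [Q < >]] >] [B [Q < [B [Q < >]] >]]]

4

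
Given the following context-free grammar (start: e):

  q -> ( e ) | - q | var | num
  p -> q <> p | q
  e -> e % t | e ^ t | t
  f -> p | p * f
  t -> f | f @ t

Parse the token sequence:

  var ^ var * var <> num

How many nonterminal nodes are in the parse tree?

15

[e [e [t [f [p [q var]]]]] ^ [t [f [p [q var]] * [f [p [q var] <> [p [q num]]]]]]]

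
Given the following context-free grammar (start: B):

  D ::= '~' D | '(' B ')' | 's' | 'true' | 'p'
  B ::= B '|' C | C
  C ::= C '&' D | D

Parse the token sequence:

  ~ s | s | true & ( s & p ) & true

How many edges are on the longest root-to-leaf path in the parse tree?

8

[B [B [B [C [D ~ [D s]]]] | [C [D s]]] | [C [C [C [D true]] & [D ( [B [C [C [D s]] & [D p]]] )]] & [D true]]]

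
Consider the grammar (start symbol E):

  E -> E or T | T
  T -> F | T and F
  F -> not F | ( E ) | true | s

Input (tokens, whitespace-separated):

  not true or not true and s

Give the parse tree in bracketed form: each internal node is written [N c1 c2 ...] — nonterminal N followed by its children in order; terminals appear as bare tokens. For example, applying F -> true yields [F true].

E
E or T
T or T
F or T
not F or T
not true or T
not true or T and F
not true or F and F
not true or not F and F
not true or not true and F
not true or not true and s

[E [E [T [F not [F true]]]] or [T [T [F not [F true]]] and [F s]]]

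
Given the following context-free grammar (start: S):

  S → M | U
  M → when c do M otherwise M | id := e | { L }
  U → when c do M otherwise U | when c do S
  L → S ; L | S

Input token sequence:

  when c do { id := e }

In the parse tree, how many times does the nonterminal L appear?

[S [U when c do [S [M { [L [S [M id := e]]] }]]]]

1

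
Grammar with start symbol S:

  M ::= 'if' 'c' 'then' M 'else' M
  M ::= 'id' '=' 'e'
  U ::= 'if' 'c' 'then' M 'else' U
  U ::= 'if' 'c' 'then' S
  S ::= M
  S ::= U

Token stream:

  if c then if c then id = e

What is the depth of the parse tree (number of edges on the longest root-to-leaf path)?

6

[S [U if c then [S [U if c then [S [M id = e]]]]]]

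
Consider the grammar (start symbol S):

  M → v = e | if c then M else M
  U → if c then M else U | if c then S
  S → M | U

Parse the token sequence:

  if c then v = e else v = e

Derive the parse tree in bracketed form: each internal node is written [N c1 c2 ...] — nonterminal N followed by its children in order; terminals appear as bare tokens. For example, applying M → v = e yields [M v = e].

[S [M if c then [M v = e] else [M v = e]]]

S
M
if c then M else M
if c then v = e else M
if c then v = e else v = e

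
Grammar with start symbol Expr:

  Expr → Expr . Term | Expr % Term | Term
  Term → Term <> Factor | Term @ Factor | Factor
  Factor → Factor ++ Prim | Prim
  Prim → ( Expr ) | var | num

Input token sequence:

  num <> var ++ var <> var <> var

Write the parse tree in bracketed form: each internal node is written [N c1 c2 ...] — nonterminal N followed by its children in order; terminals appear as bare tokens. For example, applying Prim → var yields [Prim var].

[Expr [Term [Term [Term [Term [Factor [Prim num]]] <> [Factor [Factor [Prim var]] ++ [Prim var]]] <> [Factor [Prim var]]] <> [Factor [Prim var]]]]

Expr
Term
Term <> Factor
Term <> Factor <> Factor
Term <> Factor <> Factor <> Factor
Factor <> Factor <> Factor <> Factor
Prim <> Factor <> Factor <> Factor
num <> Factor <> Factor <> Factor
num <> Factor ++ Prim <> Factor <> Factor
num <> Prim ++ Prim <> Factor <> Factor
num <> var ++ Prim <> Factor <> Factor
num <> var ++ var <> Factor <> Factor
num <> var ++ var <> Prim <> Factor
num <> var ++ var <> var <> Factor
num <> var ++ var <> var <> Prim
num <> var ++ var <> var <> var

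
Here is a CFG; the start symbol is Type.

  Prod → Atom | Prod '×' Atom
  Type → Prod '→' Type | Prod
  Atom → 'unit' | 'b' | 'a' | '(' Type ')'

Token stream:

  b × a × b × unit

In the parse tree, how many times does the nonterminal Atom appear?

4

[Type [Prod [Prod [Prod [Prod [Atom b]] × [Atom a]] × [Atom b]] × [Atom unit]]]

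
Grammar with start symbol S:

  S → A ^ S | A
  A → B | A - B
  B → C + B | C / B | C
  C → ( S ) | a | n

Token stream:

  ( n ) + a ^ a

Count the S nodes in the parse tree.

3

[S [A [B [C ( [S [A [B [C n]]]] )] + [B [C a]]]] ^ [S [A [B [C a]]]]]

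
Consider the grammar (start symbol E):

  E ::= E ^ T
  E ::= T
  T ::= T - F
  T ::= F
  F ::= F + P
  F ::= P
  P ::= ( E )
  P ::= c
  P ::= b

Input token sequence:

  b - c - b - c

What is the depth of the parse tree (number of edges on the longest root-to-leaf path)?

7

[E [T [T [T [T [F [P b]]] - [F [P c]]] - [F [P b]]] - [F [P c]]]]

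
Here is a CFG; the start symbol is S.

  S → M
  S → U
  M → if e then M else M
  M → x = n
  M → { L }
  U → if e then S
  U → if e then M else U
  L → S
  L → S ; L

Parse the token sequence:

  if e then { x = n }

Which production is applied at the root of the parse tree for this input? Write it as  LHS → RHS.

S → U

[S [U if e then [S [M { [L [S [M x = n]]] }]]]]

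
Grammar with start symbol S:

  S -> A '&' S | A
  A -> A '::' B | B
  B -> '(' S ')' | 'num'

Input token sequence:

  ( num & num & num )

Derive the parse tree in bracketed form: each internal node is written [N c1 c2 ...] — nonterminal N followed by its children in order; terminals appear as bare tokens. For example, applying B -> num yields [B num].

S
A
B
( S )
( A & S )
( B & S )
( num & S )
( num & A & S )
( num & B & S )
( num & num & S )
( num & num & A )
( num & num & B )
( num & num & num )

[S [A [B ( [S [A [B num]] & [S [A [B num]] & [S [A [B num]]]]] )]]]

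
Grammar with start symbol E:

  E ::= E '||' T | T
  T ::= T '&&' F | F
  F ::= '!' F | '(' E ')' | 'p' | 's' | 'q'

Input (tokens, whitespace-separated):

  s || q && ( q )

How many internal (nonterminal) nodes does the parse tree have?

[E [E [T [F s]]] || [T [T [F q]] && [F ( [E [T [F q]]] )]]]

11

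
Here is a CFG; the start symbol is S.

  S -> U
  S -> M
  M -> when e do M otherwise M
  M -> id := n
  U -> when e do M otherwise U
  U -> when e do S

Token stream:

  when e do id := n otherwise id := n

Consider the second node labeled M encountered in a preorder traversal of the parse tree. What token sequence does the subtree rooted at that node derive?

[S [M when e do [M id := n] otherwise [M id := n]]]

id := n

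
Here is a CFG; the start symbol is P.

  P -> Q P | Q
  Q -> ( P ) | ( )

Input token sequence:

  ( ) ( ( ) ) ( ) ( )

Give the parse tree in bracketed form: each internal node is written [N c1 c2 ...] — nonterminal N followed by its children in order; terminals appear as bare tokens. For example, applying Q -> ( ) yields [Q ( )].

P
Q P
( ) P
( ) Q P
( ) ( P ) P
( ) ( Q ) P
( ) ( ( ) ) P
( ) ( ( ) ) Q P
( ) ( ( ) ) ( ) P
( ) ( ( ) ) ( ) Q
( ) ( ( ) ) ( ) ( )

[P [Q ( )] [P [Q ( [P [Q ( )]] )] [P [Q ( )] [P [Q ( )]]]]]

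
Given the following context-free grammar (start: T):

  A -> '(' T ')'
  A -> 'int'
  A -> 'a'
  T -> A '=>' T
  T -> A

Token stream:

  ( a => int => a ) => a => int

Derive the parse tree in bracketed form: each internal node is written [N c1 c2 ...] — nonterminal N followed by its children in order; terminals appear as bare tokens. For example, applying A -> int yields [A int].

[T [A ( [T [A a] => [T [A int] => [T [A a]]]] )] => [T [A a] => [T [A int]]]]

T
A => T
( T ) => T
( A => T ) => T
( a => T ) => T
( a => A => T ) => T
( a => int => T ) => T
( a => int => A ) => T
( a => int => a ) => T
( a => int => a ) => A => T
( a => int => a ) => a => T
( a => int => a ) => a => A
( a => int => a ) => a => int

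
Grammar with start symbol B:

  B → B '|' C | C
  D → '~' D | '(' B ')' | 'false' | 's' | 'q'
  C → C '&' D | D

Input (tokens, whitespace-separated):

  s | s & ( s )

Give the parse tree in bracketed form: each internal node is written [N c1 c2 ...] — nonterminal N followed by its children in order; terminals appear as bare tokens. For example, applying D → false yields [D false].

[B [B [C [D s]]] | [C [C [D s]] & [D ( [B [C [D s]]] )]]]

B
B | C
C | C
D | C
s | C
s | C & D
s | D & D
s | s & D
s | s & ( B )
s | s & ( C )
s | s & ( D )
s | s & ( s )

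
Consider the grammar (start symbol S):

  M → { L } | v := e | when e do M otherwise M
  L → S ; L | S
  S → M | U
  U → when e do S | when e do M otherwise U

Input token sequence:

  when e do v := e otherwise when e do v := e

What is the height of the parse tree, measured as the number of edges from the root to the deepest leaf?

5

[S [U when e do [M v := e] otherwise [U when e do [S [M v := e]]]]]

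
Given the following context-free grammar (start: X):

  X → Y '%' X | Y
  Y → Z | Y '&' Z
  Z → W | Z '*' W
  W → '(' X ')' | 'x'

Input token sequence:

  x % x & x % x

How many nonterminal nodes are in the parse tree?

15

[X [Y [Z [W x]]] % [X [Y [Y [Z [W x]]] & [Z [W x]]] % [X [Y [Z [W x]]]]]]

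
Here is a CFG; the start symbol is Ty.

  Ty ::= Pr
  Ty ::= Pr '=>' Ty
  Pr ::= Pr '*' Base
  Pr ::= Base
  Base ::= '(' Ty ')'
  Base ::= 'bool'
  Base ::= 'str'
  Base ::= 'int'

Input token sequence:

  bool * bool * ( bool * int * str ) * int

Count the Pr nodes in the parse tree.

[Ty [Pr [Pr [Pr [Pr [Base bool]] * [Base bool]] * [Base ( [Ty [Pr [Pr [Pr [Base bool]] * [Base int]] * [Base str]]] )]] * [Base int]]]

7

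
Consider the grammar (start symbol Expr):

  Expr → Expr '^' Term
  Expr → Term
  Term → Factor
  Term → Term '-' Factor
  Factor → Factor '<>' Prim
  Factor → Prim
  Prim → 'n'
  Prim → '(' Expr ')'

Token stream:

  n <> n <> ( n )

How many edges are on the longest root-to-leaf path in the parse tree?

8

[Expr [Term [Factor [Factor [Factor [Prim n]] <> [Prim n]] <> [Prim ( [Expr [Term [Factor [Prim n]]]] )]]]]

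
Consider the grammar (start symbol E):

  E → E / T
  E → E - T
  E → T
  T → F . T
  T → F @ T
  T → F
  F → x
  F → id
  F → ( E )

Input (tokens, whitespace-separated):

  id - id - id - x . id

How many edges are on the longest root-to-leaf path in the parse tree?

6

[E [E [E [E [T [F id]]] - [T [F id]]] - [T [F id]]] - [T [F x] . [T [F id]]]]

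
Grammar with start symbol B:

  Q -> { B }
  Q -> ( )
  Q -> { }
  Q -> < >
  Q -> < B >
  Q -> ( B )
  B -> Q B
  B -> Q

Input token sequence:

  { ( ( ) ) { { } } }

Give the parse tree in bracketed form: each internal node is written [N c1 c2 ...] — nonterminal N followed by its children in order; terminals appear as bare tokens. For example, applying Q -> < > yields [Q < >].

[B [Q { [B [Q ( [B [Q ( )]] )] [B [Q { [B [Q { }]] }]]] }]]

B
Q
{ B }
{ Q B }
{ ( B ) B }
{ ( Q ) B }
{ ( ( ) ) B }
{ ( ( ) ) Q }
{ ( ( ) ) { B } }
{ ( ( ) ) { Q } }
{ ( ( ) ) { { } } }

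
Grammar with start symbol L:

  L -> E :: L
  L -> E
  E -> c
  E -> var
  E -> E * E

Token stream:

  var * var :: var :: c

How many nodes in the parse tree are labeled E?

[L [E [E var] * [E var]] :: [L [E var] :: [L [E c]]]]

5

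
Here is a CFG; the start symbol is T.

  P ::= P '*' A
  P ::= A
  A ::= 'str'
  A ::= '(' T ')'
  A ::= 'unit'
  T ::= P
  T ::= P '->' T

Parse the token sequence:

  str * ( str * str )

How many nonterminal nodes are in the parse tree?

[T [P [P [A str]] * [A ( [T [P [P [A str]] * [A str]]] )]]]

10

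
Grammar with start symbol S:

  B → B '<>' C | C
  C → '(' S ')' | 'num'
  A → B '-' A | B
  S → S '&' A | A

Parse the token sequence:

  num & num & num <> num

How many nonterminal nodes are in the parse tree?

14

[S [S [S [A [B [C num]]]] & [A [B [C num]]]] & [A [B [B [C num]] <> [C num]]]]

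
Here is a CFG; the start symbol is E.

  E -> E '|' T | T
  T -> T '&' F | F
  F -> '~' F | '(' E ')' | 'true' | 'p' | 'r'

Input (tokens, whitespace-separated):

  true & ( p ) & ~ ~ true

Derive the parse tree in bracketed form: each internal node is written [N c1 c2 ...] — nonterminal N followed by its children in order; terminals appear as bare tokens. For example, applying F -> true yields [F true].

E
T
T & F
T & F & F
F & F & F
true & F & F
true & ( E ) & F
true & ( T ) & F
true & ( F ) & F
true & ( p ) & F
true & ( p ) & ~ F
true & ( p ) & ~ ~ F
true & ( p ) & ~ ~ true

[E [T [T [T [F true]] & [F ( [E [T [F p]]] )]] & [F ~ [F ~ [F true]]]]]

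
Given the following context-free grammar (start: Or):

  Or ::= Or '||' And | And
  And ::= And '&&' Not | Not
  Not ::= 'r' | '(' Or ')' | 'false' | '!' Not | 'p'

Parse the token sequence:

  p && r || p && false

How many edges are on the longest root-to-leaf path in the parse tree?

[Or [Or [And [And [Not p]] && [Not r]]] || [And [And [Not p]] && [Not false]]]

5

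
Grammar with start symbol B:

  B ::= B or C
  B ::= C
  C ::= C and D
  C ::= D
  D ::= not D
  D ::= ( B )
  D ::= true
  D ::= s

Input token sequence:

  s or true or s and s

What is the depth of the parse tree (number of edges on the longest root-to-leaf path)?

[B [B [B [C [D s]]] or [C [D true]]] or [C [C [D s]] and [D s]]]

5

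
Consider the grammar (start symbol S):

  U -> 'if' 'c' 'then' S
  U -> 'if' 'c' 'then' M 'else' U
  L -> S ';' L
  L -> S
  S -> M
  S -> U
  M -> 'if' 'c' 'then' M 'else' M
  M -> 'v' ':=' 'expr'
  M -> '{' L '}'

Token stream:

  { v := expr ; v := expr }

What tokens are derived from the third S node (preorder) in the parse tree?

v := expr

[S [M { [L [S [M v := expr]] ; [L [S [M v := expr]]]] }]]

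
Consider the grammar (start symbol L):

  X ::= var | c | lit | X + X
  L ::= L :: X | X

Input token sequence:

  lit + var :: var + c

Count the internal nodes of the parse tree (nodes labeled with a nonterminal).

8

[L [L [X [X lit] + [X var]]] :: [X [X var] + [X c]]]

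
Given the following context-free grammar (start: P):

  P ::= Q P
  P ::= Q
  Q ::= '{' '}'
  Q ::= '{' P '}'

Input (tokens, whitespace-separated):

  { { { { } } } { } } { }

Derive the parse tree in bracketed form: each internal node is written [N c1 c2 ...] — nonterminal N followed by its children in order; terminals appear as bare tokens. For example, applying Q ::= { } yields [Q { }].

P
Q P
{ P } P
{ Q P } P
{ { P } P } P
{ { Q } P } P
{ { { P } } P } P
{ { { Q } } P } P
{ { { { } } } P } P
{ { { { } } } Q } P
{ { { { } } } { } } P
{ { { { } } } { } } Q
{ { { { } } } { } } { }

[P [Q { [P [Q { [P [Q { [P [Q { }]] }]] }] [P [Q { }]]] }] [P [Q { }]]]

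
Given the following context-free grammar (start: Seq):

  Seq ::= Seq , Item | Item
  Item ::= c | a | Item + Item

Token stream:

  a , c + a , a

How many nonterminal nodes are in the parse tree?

8

[Seq [Seq [Seq [Item a]] , [Item [Item c] + [Item a]]] , [Item a]]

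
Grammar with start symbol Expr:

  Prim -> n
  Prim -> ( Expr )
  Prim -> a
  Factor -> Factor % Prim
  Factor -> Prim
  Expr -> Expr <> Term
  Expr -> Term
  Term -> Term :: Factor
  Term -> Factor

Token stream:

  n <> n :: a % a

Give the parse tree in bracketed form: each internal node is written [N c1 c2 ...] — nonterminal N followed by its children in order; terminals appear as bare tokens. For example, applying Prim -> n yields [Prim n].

[Expr [Expr [Term [Factor [Prim n]]]] <> [Term [Term [Factor [Prim n]]] :: [Factor [Factor [Prim a]] % [Prim a]]]]

Expr
Expr <> Term
Term <> Term
Factor <> Term
Prim <> Term
n <> Term
n <> Term :: Factor
n <> Factor :: Factor
n <> Prim :: Factor
n <> n :: Factor
n <> n :: Factor % Prim
n <> n :: Prim % Prim
n <> n :: a % Prim
n <> n :: a % a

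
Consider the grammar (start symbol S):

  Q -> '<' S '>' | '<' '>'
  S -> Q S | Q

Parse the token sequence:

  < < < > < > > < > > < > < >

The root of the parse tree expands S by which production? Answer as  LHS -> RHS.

[S [Q < [S [Q < [S [Q < >] [S [Q < >]]] >] [S [Q < >]]] >] [S [Q < >] [S [Q < >]]]]

S -> Q S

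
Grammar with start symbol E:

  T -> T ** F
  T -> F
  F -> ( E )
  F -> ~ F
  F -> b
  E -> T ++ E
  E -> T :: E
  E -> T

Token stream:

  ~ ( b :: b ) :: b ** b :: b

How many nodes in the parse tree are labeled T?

6

[E [T [F ~ [F ( [E [T [F b]] :: [E [T [F b]]]] )]]] :: [E [T [T [F b]] ** [F b]] :: [E [T [F b]]]]]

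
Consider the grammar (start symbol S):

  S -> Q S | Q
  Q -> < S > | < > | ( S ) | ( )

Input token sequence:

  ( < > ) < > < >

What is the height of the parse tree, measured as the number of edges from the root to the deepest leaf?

4

[S [Q ( [S [Q < >]] )] [S [Q < >] [S [Q < >]]]]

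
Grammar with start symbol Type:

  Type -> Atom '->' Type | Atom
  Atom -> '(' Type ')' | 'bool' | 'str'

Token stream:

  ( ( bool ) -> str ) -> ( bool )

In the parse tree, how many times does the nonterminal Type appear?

[Type [Atom ( [Type [Atom ( [Type [Atom bool]] )] -> [Type [Atom str]]] )] -> [Type [Atom ( [Type [Atom bool]] )]]]

6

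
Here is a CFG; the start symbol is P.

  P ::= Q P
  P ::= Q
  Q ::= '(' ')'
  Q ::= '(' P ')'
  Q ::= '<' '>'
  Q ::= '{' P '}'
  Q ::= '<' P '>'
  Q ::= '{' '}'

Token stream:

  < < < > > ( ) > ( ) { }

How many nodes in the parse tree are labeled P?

[P [Q < [P [Q < [P [Q < >]] >] [P [Q ( )]]] >] [P [Q ( )] [P [Q { }]]]]

6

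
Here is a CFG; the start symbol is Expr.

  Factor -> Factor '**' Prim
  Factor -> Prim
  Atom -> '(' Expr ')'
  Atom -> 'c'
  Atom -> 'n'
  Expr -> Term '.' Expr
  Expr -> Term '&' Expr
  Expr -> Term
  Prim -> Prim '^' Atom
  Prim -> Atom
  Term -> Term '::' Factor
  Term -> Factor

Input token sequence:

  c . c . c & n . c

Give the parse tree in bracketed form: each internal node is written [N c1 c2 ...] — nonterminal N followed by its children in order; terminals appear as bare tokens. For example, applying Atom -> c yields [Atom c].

[Expr [Term [Factor [Prim [Atom c]]]] . [Expr [Term [Factor [Prim [Atom c]]]] . [Expr [Term [Factor [Prim [Atom c]]]] & [Expr [Term [Factor [Prim [Atom n]]]] . [Expr [Term [Factor [Prim [Atom c]]]]]]]]]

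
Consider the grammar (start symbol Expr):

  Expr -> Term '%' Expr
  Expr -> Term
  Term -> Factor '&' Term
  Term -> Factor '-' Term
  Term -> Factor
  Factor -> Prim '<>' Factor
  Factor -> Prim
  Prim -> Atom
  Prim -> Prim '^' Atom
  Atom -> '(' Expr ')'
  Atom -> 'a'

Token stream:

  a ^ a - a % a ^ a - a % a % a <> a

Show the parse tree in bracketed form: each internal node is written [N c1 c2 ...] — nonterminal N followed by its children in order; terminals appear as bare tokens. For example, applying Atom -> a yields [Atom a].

[Expr [Term [Factor [Prim [Prim [Atom a]] ^ [Atom a]]] - [Term [Factor [Prim [Atom a]]]]] % [Expr [Term [Factor [Prim [Prim [Atom a]] ^ [Atom a]]] - [Term [Factor [Prim [Atom a]]]]] % [Expr [Term [Factor [Prim [Atom a]]]] % [Expr [Term [Factor [Prim [Atom a]] <> [Factor [Prim [Atom a]]]]]]]]]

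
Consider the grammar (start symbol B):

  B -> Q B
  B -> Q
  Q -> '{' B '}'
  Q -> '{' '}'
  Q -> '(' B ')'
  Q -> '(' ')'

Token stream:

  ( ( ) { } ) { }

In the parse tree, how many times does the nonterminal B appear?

[B [Q ( [B [Q ( )] [B [Q { }]]] )] [B [Q { }]]]

4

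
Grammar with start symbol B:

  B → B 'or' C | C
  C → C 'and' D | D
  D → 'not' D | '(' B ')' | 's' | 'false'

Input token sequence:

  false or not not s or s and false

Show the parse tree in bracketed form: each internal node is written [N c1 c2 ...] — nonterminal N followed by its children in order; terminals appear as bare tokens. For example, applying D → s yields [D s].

B
B or C
B or C or C
C or C or C
D or C or C
false or C or C
false or D or C
false or not D or C
false or not not D or C
false or not not s or C
false or not not s or C and D
false or not not s or D and D
false or not not s or s and D
false or not not s or s and false

[B [B [B [C [D false]]] or [C [D not [D not [D s]]]]] or [C [C [D s]] and [D false]]]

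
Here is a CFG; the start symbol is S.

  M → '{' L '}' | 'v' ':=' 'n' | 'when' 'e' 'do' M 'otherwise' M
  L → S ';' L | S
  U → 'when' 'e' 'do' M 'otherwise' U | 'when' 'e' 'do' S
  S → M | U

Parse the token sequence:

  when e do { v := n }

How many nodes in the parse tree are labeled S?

[S [U when e do [S [M { [L [S [M v := n]]] }]]]]

3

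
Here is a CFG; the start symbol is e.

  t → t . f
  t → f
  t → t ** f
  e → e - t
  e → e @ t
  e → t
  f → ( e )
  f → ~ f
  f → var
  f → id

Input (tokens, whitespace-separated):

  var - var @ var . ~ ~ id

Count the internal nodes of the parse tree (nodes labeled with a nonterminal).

[e [e [e [t [f var]]] - [t [f var]]] @ [t [t [f var]] . [f ~ [f ~ [f id]]]]]

13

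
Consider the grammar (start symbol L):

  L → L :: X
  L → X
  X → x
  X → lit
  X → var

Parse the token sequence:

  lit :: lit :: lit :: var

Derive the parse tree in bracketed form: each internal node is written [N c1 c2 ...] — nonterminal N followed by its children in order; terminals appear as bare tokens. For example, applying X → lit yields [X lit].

L
L :: X
L :: X :: X
L :: X :: X :: X
X :: X :: X :: X
lit :: X :: X :: X
lit :: lit :: X :: X
lit :: lit :: lit :: X
lit :: lit :: lit :: var

[L [L [L [L [X lit]] :: [X lit]] :: [X lit]] :: [X var]]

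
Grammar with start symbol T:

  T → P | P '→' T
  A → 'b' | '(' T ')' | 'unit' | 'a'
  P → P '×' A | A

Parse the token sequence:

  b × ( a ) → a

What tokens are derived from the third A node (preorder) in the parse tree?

a

[T [P [P [A b]] × [A ( [T [P [A a]]] )]] → [T [P [A a]]]]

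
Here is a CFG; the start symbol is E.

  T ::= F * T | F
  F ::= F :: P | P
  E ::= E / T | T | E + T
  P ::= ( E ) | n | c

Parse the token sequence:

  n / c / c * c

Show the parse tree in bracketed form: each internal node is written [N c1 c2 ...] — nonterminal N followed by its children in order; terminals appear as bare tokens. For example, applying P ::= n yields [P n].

[E [E [E [T [F [P n]]]] / [T [F [P c]]]] / [T [F [P c]] * [T [F [P c]]]]]

E
E / T
E / T / T
T / T / T
F / T / T
P / T / T
n / T / T
n / F / T
n / P / T
n / c / T
n / c / F * T
n / c / P * T
n / c / c * T
n / c / c * F
n / c / c * P
n / c / c * c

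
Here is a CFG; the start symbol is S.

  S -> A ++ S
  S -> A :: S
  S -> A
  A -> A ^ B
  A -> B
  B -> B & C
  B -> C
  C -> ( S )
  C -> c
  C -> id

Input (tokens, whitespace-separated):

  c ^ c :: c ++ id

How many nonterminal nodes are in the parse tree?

15

[S [A [A [B [C c]]] ^ [B [C c]]] :: [S [A [B [C c]]] ++ [S [A [B [C id]]]]]]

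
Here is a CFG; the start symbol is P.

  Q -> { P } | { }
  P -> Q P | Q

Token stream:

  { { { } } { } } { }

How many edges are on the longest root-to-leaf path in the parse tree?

6

[P [Q { [P [Q { [P [Q { }]] }] [P [Q { }]]] }] [P [Q { }]]]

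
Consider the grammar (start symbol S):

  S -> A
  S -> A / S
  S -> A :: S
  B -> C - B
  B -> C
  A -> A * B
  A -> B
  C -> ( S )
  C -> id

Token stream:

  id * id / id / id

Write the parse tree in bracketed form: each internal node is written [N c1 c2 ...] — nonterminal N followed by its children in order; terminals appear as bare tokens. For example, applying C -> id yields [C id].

S
A / S
A * B / S
B * B / S
C * B / S
id * B / S
id * C / S
id * id / S
id * id / A / S
id * id / B / S
id * id / C / S
id * id / id / S
id * id / id / A
id * id / id / B
id * id / id / C
id * id / id / id

[S [A [A [B [C id]]] * [B [C id]]] / [S [A [B [C id]]] / [S [A [B [C id]]]]]]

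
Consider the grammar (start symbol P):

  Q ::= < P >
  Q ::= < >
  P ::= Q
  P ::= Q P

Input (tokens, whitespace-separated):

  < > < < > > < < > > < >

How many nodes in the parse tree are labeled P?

6

[P [Q < >] [P [Q < [P [Q < >]] >] [P [Q < [P [Q < >]] >] [P [Q < >]]]]]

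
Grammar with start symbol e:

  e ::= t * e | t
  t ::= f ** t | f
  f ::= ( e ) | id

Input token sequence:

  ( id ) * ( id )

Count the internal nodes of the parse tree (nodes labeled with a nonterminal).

[e [t [f ( [e [t [f id]]] )]] * [e [t [f ( [e [t [f id]]] )]]]]

12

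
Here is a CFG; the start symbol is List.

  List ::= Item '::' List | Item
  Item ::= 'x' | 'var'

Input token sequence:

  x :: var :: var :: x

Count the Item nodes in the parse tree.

4

[List [Item x] :: [List [Item var] :: [List [Item var] :: [List [Item x]]]]]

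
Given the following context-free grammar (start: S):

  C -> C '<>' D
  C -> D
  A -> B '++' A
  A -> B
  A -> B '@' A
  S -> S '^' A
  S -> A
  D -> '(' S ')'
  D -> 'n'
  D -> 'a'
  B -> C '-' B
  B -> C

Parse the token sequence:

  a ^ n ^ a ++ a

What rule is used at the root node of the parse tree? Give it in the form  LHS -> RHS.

S -> S '^' A

[S [S [S [A [B [C [D a]]]]] ^ [A [B [C [D n]]]]] ^ [A [B [C [D a]]] ++ [A [B [C [D a]]]]]]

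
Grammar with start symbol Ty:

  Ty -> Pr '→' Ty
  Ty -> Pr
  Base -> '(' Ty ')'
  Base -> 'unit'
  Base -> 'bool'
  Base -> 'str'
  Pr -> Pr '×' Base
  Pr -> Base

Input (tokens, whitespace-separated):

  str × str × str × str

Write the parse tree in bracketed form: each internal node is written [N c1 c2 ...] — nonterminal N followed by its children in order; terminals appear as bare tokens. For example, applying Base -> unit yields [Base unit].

Ty
Pr
Pr × Base
Pr × Base × Base
Pr × Base × Base × Base
Base × Base × Base × Base
str × Base × Base × Base
str × str × Base × Base
str × str × str × Base
str × str × str × str

[Ty [Pr [Pr [Pr [Pr [Base str]] × [Base str]] × [Base str]] × [Base str]]]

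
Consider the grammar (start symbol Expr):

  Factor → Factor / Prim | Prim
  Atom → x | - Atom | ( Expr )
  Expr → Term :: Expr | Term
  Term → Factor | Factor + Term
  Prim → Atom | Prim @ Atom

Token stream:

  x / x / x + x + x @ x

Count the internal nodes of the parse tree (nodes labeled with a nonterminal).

21

[Expr [Term [Factor [Factor [Factor [Prim [Atom x]]] / [Prim [Atom x]]] / [Prim [Atom x]]] + [Term [Factor [Prim [Atom x]]] + [Term [Factor [Prim [Prim [Atom x]] @ [Atom x]]]]]]]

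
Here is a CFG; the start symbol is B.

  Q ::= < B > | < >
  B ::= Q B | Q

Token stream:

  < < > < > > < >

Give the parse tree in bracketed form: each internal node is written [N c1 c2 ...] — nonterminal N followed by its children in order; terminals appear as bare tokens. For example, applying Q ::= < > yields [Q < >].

B
Q B
< B > B
< Q B > B
< < > B > B
< < > Q > B
< < > < > > B
< < > < > > Q
< < > < > > < >

[B [Q < [B [Q < >] [B [Q < >]]] >] [B [Q < >]]]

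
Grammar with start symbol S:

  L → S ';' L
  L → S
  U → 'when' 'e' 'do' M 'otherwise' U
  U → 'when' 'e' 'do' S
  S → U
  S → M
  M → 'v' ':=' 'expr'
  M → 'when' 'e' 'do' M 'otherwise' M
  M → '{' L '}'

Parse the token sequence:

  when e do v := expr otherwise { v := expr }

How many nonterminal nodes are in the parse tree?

7

[S [M when e do [M v := expr] otherwise [M { [L [S [M v := expr]]] }]]]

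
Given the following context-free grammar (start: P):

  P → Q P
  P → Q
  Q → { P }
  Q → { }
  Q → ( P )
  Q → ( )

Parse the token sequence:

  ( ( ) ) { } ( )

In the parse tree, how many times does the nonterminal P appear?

[P [Q ( [P [Q ( )]] )] [P [Q { }] [P [Q ( )]]]]

4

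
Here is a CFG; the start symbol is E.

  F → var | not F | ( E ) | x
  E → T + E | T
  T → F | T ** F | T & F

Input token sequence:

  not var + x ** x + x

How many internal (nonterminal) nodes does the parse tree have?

[E [T [F not [F var]]] + [E [T [T [F x]] ** [F x]] + [E [T [F x]]]]]

12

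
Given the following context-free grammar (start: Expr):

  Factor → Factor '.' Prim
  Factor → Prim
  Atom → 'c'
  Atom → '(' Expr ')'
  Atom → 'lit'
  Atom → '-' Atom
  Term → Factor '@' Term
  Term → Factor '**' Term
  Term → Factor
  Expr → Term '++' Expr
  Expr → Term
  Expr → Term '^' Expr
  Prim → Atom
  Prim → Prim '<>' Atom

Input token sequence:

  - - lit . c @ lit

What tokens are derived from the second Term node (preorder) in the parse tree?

lit

[Expr [Term [Factor [Factor [Prim [Atom - [Atom - [Atom lit]]]]] . [Prim [Atom c]]] @ [Term [Factor [Prim [Atom lit]]]]]]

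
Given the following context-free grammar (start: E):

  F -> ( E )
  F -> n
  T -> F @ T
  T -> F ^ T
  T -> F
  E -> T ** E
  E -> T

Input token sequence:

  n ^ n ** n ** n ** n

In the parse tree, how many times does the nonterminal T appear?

[E [T [F n] ^ [T [F n]]] ** [E [T [F n]] ** [E [T [F n]] ** [E [T [F n]]]]]]

5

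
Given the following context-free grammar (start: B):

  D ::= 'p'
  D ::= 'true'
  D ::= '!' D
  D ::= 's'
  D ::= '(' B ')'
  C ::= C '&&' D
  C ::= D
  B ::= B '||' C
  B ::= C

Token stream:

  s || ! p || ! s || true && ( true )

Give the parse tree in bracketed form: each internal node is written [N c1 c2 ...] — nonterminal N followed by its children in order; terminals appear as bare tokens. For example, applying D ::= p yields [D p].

[B [B [B [B [C [D s]]] || [C [D ! [D p]]]] || [C [D ! [D s]]]] || [C [C [D true]] && [D ( [B [C [D true]]] )]]]

B
B || C
B || C || C
B || C || C || C
C || C || C || C
D || C || C || C
s || C || C || C
s || D || C || C
s || ! D || C || C
s || ! p || C || C
s || ! p || D || C
s || ! p || ! D || C
s || ! p || ! s || C
s || ! p || ! s || C && D
s || ! p || ! s || D && D
s || ! p || ! s || true && D
s || ! p || ! s || true && ( B )
s || ! p || ! s || true && ( C )
s || ! p || ! s || true && ( D )
s || ! p || ! s || true && ( true )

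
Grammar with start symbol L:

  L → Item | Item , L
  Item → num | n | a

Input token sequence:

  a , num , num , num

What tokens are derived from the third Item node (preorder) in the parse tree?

num

[L [Item a] , [L [Item num] , [L [Item num] , [L [Item num]]]]]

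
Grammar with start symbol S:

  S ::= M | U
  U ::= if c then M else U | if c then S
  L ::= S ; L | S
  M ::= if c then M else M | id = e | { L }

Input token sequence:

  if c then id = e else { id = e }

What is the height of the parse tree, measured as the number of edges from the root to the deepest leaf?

6

[S [M if c then [M id = e] else [M { [L [S [M id = e]]] }]]]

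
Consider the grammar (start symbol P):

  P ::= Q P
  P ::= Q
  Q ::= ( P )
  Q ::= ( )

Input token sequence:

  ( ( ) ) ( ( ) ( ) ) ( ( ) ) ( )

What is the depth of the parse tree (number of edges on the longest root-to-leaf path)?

6

[P [Q ( [P [Q ( )]] )] [P [Q ( [P [Q ( )] [P [Q ( )]]] )] [P [Q ( [P [Q ( )]] )] [P [Q ( )]]]]]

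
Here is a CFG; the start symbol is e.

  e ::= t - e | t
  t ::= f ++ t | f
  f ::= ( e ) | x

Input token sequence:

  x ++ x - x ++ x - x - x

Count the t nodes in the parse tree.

[e [t [f x] ++ [t [f x]]] - [e [t [f x] ++ [t [f x]]] - [e [t [f x]] - [e [t [f x]]]]]]

6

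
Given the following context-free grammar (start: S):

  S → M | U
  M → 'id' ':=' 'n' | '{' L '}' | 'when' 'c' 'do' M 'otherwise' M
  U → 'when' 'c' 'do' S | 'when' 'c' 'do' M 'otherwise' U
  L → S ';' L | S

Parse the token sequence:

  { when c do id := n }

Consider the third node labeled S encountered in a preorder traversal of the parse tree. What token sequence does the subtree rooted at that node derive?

[S [M { [L [S [U when c do [S [M id := n]]]]] }]]

id := n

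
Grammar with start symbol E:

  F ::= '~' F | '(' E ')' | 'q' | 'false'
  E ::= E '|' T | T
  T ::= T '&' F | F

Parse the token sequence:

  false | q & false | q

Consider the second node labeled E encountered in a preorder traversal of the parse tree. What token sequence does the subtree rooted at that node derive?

[E [E [E [T [F false]]] | [T [T [F q]] & [F false]]] | [T [F q]]]

false | q & false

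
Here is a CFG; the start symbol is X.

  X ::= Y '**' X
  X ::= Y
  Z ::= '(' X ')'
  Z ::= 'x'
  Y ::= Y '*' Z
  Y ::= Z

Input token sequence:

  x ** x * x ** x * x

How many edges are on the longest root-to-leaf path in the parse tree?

6

[X [Y [Z x]] ** [X [Y [Y [Z x]] * [Z x]] ** [X [Y [Y [Z x]] * [Z x]]]]]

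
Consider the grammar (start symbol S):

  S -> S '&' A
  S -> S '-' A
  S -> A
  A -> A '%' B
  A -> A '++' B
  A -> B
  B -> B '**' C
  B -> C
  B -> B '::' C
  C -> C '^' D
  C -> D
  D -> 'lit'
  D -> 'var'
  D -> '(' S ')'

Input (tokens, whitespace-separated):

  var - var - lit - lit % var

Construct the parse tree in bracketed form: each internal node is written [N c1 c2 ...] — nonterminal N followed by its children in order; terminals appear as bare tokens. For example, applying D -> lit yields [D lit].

[S [S [S [S [A [B [C [D var]]]]] - [A [B [C [D var]]]]] - [A [B [C [D lit]]]]] - [A [A [B [C [D lit]]]] % [B [C [D var]]]]]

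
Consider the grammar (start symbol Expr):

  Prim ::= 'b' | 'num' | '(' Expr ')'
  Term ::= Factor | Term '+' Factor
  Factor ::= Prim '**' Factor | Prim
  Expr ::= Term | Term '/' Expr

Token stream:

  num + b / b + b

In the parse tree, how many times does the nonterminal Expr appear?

2

[Expr [Term [Term [Factor [Prim num]]] + [Factor [Prim b]]] / [Expr [Term [Term [Factor [Prim b]]] + [Factor [Prim b]]]]]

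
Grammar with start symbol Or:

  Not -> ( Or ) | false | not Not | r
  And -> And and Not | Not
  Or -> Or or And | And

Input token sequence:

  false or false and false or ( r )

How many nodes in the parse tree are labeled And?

5

[Or [Or [Or [And [Not false]]] or [And [And [Not false]] and [Not false]]] or [And [Not ( [Or [And [Not r]]] )]]]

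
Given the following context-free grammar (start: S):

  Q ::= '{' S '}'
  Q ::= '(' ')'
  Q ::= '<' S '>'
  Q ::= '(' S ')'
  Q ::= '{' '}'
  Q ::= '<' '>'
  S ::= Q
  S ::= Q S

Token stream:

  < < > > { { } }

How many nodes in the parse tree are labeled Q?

[S [Q < [S [Q < >]] >] [S [Q { [S [Q { }]] }]]]

4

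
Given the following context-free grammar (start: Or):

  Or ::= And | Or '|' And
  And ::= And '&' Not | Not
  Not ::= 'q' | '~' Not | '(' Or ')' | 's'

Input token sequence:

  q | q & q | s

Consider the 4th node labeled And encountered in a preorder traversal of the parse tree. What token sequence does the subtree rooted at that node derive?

[Or [Or [Or [And [Not q]]] | [And [And [Not q]] & [Not q]]] | [And [Not s]]]

s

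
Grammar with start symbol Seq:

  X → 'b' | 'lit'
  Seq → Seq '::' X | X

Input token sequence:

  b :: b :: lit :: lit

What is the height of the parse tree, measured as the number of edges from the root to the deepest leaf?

[Seq [Seq [Seq [Seq [X b]] :: [X b]] :: [X lit]] :: [X lit]]

5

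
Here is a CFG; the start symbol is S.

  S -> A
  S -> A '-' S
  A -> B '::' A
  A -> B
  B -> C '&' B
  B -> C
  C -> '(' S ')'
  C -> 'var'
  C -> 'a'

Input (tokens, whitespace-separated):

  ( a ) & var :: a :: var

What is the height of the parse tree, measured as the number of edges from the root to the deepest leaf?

8

[S [A [B [C ( [S [A [B [C a]]]] )] & [B [C var]]] :: [A [B [C a]] :: [A [B [C var]]]]]]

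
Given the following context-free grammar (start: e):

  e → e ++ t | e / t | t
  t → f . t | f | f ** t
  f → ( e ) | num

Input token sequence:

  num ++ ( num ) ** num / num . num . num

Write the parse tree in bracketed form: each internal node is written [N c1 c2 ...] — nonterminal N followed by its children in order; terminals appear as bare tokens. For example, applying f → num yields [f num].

e
e / t
e ++ t / t
t ++ t / t
f ++ t / t
num ++ t / t
num ++ f ** t / t
num ++ ( e ) ** t / t
num ++ ( t ) ** t / t
num ++ ( f ) ** t / t
num ++ ( num ) ** t / t
num ++ ( num ) ** f / t
num ++ ( num ) ** num / t
num ++ ( num ) ** num / f . t
num ++ ( num ) ** num / num . t
num ++ ( num ) ** num / num . f . t
num ++ ( num ) ** num / num . num . t
num ++ ( num ) ** num / num . num . f
num ++ ( num ) ** num / num . num . num

[e [e [e [t [f num]]] ++ [t [f ( [e [t [f num]]] )] ** [t [f num]]]] / [t [f num] . [t [f num] . [t [f num]]]]]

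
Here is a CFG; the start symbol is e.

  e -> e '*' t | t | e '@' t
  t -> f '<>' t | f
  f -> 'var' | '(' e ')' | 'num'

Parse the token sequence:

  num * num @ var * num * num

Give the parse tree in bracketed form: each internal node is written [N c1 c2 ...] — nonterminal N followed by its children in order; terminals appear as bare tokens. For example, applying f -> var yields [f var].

[e [e [e [e [e [t [f num]]] * [t [f num]]] @ [t [f var]]] * [t [f num]]] * [t [f num]]]

e
e * t
e * t * t
e @ t * t * t
e * t @ t * t * t
t * t @ t * t * t
f * t @ t * t * t
num * t @ t * t * t
num * f @ t * t * t
num * num @ t * t * t
num * num @ f * t * t
num * num @ var * t * t
num * num @ var * f * t
num * num @ var * num * t
num * num @ var * num * f
num * num @ var * num * num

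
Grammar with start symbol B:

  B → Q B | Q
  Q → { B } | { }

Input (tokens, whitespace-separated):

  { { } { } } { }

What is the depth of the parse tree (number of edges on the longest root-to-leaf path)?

5

[B [Q { [B [Q { }] [B [Q { }]]] }] [B [Q { }]]]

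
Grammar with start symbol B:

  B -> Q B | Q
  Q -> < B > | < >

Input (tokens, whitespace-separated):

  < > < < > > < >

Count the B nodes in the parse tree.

4

[B [Q < >] [B [Q < [B [Q < >]] >] [B [Q < >]]]]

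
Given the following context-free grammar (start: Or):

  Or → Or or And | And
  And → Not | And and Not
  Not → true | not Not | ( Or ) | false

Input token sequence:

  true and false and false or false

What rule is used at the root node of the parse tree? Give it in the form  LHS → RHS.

[Or [Or [And [And [And [Not true]] and [Not false]] and [Not false]]] or [And [Not false]]]

Or → Or or And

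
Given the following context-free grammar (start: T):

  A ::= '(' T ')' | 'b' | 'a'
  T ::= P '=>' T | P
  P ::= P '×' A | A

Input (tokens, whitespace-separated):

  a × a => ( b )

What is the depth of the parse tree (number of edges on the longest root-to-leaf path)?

7

[T [P [P [A a]] × [A a]] => [T [P [A ( [T [P [A b]]] )]]]]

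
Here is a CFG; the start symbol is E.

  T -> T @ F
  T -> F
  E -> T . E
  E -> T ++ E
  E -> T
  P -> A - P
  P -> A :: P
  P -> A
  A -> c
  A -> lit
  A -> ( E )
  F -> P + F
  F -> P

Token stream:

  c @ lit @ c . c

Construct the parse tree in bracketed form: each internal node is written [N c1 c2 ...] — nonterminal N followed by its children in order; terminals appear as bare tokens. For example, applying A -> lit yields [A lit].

[E [T [T [T [F [P [A c]]]] @ [F [P [A lit]]]] @ [F [P [A c]]]] . [E [T [F [P [A c]]]]]]

E
T . E
T @ F . E
T @ F @ F . E
F @ F @ F . E
P @ F @ F . E
A @ F @ F . E
c @ F @ F . E
c @ P @ F . E
c @ A @ F . E
c @ lit @ F . E
c @ lit @ P . E
c @ lit @ A . E
c @ lit @ c . E
c @ lit @ c . T
c @ lit @ c . F
c @ lit @ c . P
c @ lit @ c . A
c @ lit @ c . c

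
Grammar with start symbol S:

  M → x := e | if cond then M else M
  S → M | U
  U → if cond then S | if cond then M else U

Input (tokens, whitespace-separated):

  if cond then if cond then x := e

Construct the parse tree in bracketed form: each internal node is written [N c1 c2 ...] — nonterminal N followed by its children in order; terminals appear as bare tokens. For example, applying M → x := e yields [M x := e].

[S [U if cond then [S [U if cond then [S [M x := e]]]]]]

S
U
if cond then S
if cond then U
if cond then if cond then S
if cond then if cond then M
if cond then if cond then x := e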